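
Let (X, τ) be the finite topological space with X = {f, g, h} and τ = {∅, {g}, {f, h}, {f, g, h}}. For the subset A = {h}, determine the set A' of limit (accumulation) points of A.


A' = {f}

For each x ∈ X, list the open sets U ∈ τ with x ∈ U, then check whether U ∩ (A ∖ {x}) ≠ ∅ for every such U.
  x = f: opens ∋ x are {f, h}, {f, g, h}; each meets A ∖ {f}, so x IS a limit point.
  x = g: open {g} ∋ x has {g} ∩ (A ∖ {g}) = ∅, so x is NOT a limit point.
  x = h: open {f, h} ∋ x has {f, h} ∩ (A ∖ {h}) = ∅, so x is NOT a limit point.
Collecting: A' = {f}.


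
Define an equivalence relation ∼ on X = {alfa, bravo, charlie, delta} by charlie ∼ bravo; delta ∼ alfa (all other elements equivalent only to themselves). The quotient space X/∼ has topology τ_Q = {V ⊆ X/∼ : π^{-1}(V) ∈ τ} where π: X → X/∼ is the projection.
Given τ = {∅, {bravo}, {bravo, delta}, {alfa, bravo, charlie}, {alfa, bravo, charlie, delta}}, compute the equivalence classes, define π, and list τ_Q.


X/∼ = {[alfa=delta], [bravo=charlie]}; |τ_Q| = 2.

Equivalence classes: [alfa=delta], [bravo=charlie].
Quotient map π: X → X/∼ sends alfa ↦ [alfa=delta], bravo ↦ [bravo=charlie], charlie ↦ [bravo=charlie], delta ↦ [alfa=delta].
For each subset V ⊆ X/∼, compute π^{-1}(V) ⊆ X and check whether π^{-1}(V) ∈ τ. V is open in τ_Q iff π^{-1}(V) ∈ τ.
  V = {}: π^{-1}(V) = ∅ ∈ τ ✓.
  V = {[alfa=delta]}: π^{-1}(V) = {alfa, delta} ∉ τ ✗.
  V = {[bravo=charlie]}: π^{-1}(V) = {bravo, charlie} ∉ τ ✗.
  V = {[alfa=delta], [bravo=charlie]}: π^{-1}(V) = {alfa, bravo, charlie, delta} ∈ τ ✓.
Open sets in the quotient: τ_Q = {{}, {[alfa=delta], [bravo=charlie]}} (2 elements).


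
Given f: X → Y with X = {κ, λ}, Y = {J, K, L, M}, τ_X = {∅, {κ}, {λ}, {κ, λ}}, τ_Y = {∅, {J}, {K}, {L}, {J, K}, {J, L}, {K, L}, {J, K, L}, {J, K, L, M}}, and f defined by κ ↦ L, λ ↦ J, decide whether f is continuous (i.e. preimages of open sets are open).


f IS continuous.

Compute f^{-1}(U) for each U ∈ τ_Y:
  U = ∅: f^{-1}(U) = ∅ ∈ τ_X ✓.
  U = {J}: f^{-1}(U) = {λ} ∈ τ_X ✓.
  U = {K}: f^{-1}(U) = ∅ ∈ τ_X ✓.
  U = {L}: f^{-1}(U) = {κ} ∈ τ_X ✓.
  U = {J, K}: f^{-1}(U) = {λ} ∈ τ_X ✓.
  U = {J, L}: f^{-1}(U) = {κ, λ} ∈ τ_X ✓.
  U = {K, L}: f^{-1}(U) = {κ} ∈ τ_X ✓.
  U = {J, K, L}: f^{-1}(U) = {κ, λ} ∈ τ_X ✓.
  U = {J, K, L, M}: f^{-1}(U) = {κ, λ} ∈ τ_X ✓.
Every preimage lies in τ_X, so f IS continuous.


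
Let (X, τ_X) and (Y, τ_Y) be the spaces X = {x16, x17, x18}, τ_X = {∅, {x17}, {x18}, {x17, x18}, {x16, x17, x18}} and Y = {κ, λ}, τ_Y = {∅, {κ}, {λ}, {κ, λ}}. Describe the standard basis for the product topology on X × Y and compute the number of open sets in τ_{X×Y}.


Basis B = {∅ × ∅, {x17} × {κ}, {x17} × {λ}, {x18} × {κ}, {x18} × {λ}, {x17} × {κ, λ}, {x17, x18} × {κ}, {x17, x18} × {λ}, {x18} × {κ, λ}, {x16, x17, x18} × {κ}, {x16, x17, x18} × {λ}, {x17, x18} × {κ, λ}, {x16, x17, x18} × {κ, λ}}; |τ_{X×Y}| = 25.

Enumerate products U × V with U ∈ τ_X, V ∈ τ_Y (deduplicated):
  ∅ × ∅ = {} (∅)
  {x17} × {κ} = {(x17,κ)}
  {x17} × {λ} = {(x17,λ)}
  {x18} × {κ} = {(x18,κ)}
  {x18} × {λ} = {(x18,λ)}
  {x17} × {κ, λ} = {(x17,κ), (x17,λ)}
  {x17, x18} × {κ} = {(x17,κ), (x18,κ)}
  {x17, x18} × {λ} = {(x17,λ), (x18,λ)}
  {x18} × {κ, λ} = {(x18,κ), (x18,λ)}
  {x16, x17, x18} × {κ} = {(x16,κ), (x17,κ), (x18,κ)}
  {x16, x17, x18} × {λ} = {(x16,λ), (x17,λ), (x18,λ)}
  {x17, x18} × {κ, λ} = {(x17,κ), (x17,λ), (x18,κ), (x18,λ)}
  {x16, x17, x18} × {κ, λ} = {(x16,κ), (x16,λ), (x17,κ), (x17,λ), (x18,κ), (x18,λ)}
These 13 distinct sets form the basis B.
Close under arbitrary unions to get τ_{X×Y}; counting gives |τ_{X×Y}| = 25.


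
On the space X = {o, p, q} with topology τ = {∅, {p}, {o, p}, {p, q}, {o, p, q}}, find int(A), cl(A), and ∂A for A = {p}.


int(A) = {p}, cl(A) = {o, p, q}, ∂A = {o, q}.

Closed sets in (X, τ) are complements of opens:
  closed(X, τ) = {∅, {o}, {q}, {o, q}, {o, p, q}}.
int(A) = ⋃ {U ∈ τ : U ⊆ A}. Opens contained in A: ∅, {p}.
Taking the union of these: int(A) = {p}.
cl(A) = ⋂ {C closed : A ⊆ C}. Closed sets containing A: {o, p, q}.
Intersecting these: cl(A) = {o, p, q}.
∂A = cl(A) ∖ int(A) = {o, p, q} ∖ {p} = {o, q}.


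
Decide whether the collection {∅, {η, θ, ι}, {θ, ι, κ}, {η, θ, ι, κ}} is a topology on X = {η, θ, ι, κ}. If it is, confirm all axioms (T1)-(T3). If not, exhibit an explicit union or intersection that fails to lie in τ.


τ is NOT a topology on X.

Axiom (T1): ∅ ∈ τ? Yes; X ∈ τ? Yes.
Axiom (T2/T3): check pairwise unions and intersections of members of τ.
Counterexample for (T3): {η, θ, ι} ∩ {θ, ι, κ} = {θ, ι} ∉ τ. Therefore τ is NOT a topology.


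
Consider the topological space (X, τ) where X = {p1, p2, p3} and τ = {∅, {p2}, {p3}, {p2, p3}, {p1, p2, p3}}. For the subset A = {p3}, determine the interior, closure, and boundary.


int(A) = {p3}, cl(A) = {p1, p3}, ∂A = {p1}.

Closed sets in (X, τ) are complements of opens:
  closed(X, τ) = {∅, {p1}, {p1, p2}, {p1, p3}, {p1, p2, p3}}.
int(A) = ⋃ {U ∈ τ : U ⊆ A}. Opens contained in A: ∅, {p3}.
Taking the union of these: int(A) = {p3}.
cl(A) = ⋂ {C closed : A ⊆ C}. Closed sets containing A: {p1, p3}, {p1, p2, p3}.
Intersecting these: cl(A) = {p1, p3}.
∂A = cl(A) ∖ int(A) = {p1, p3} ∖ {p3} = {p1}.


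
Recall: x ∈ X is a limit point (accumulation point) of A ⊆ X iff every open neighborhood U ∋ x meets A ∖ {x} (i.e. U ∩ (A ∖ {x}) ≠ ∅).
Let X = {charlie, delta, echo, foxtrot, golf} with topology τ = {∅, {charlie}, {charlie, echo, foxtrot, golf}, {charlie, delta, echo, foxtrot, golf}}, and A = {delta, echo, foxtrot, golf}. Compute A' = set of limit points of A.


A' = {delta, echo, foxtrot, golf}

For each x ∈ X, list the open sets U ∈ τ with x ∈ U, then check whether U ∩ (A ∖ {x}) ≠ ∅ for every such U.
  x = charlie: open {charlie} ∋ x has {charlie} ∩ (A ∖ {charlie}) = ∅, so x is NOT a limit point.
  x = delta: opens ∋ x are {charlie, delta, echo, foxtrot, golf}; each meets A ∖ {delta}, so x IS a limit point.
  x = echo: opens ∋ x are {charlie, echo, foxtrot, golf}, {charlie, delta, echo, foxtrot, golf}; each meets A ∖ {echo}, so x IS a limit point.
  x = foxtrot: opens ∋ x are {charlie, echo, foxtrot, golf}, {charlie, delta, echo, foxtrot, golf}; each meets A ∖ {foxtrot}, so x IS a limit point.
  x = golf: opens ∋ x are {charlie, echo, foxtrot, golf}, {charlie, delta, echo, foxtrot, golf}; each meets A ∖ {golf}, so x IS a limit point.
Collecting: A' = {delta, echo, foxtrot, golf}.


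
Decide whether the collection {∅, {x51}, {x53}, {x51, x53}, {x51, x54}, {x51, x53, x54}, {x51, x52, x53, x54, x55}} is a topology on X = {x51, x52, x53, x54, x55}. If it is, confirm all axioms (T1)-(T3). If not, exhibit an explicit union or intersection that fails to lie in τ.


τ IS a topology on X.

Axiom (T1): ∅ ∈ τ? Yes; X ∈ τ? Yes.
Axiom (T2/T3): check pairwise unions and intersections of members of τ.
All pairwise intersections and unions checked — each lies in τ. Therefore τ satisfies (T1), (T2), (T3): it IS a topology on X.


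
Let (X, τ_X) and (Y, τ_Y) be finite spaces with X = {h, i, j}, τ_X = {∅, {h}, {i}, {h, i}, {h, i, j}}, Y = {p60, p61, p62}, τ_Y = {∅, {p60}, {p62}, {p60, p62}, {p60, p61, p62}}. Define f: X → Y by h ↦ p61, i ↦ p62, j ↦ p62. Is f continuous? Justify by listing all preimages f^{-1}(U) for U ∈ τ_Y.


f is NOT continuous.

Compute f^{-1}(U) for each U ∈ τ_Y:
  U = ∅: f^{-1}(U) = ∅ ∈ τ_X ✓.
  U = {p60}: f^{-1}(U) = ∅ ∈ τ_X ✓.
  U = {p62}: f^{-1}(U) = {i, j} ∉ τ_X ✗.
  U = {p60, p62}: f^{-1}(U) = {i, j} ∉ τ_X ✗.
  U = {p60, p61, p62}: f^{-1}(U) = {h, i, j} ∈ τ_X ✓.
Found U = {p62} with f^{-1}(U) = {i, j} not in τ_X. Therefore f is NOT continuous.


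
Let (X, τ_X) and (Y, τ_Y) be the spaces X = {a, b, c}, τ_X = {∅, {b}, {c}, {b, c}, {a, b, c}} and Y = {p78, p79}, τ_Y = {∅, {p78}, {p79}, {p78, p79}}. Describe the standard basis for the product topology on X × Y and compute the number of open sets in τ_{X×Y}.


Basis B = {∅ × ∅, {b} × {p78}, {b} × {p79}, {c} × {p78}, {c} × {p79}, {b} × {p78, p79}, {b, c} × {p78}, {b, c} × {p79}, {c} × {p78, p79}, {a, b, c} × {p78}, {a, b, c} × {p79}, {b, c} × {p78, p79}, {a, b, c} × {p78, p79}}; |τ_{X×Y}| = 25.

Enumerate products U × V with U ∈ τ_X, V ∈ τ_Y (deduplicated):
  ∅ × ∅ = {} (∅)
  {b} × {p78} = {(b,p78)}
  {b} × {p79} = {(b,p79)}
  {c} × {p78} = {(c,p78)}
  {c} × {p79} = {(c,p79)}
  {b} × {p78, p79} = {(b,p78), (b,p79)}
  {b, c} × {p78} = {(b,p78), (c,p78)}
  {b, c} × {p79} = {(b,p79), (c,p79)}
  {c} × {p78, p79} = {(c,p78), (c,p79)}
  {a, b, c} × {p78} = {(a,p78), (b,p78), (c,p78)}
  {a, b, c} × {p79} = {(a,p79), (b,p79), (c,p79)}
  {b, c} × {p78, p79} = {(b,p78), (b,p79), (c,p78), (c,p79)}
  {a, b, c} × {p78, p79} = {(a,p78), (a,p79), (b,p78), (b,p79), (c,p78), (c,p79)}
These 13 distinct sets form the basis B.
Close under arbitrary unions to get τ_{X×Y}; counting gives |τ_{X×Y}| = 25.


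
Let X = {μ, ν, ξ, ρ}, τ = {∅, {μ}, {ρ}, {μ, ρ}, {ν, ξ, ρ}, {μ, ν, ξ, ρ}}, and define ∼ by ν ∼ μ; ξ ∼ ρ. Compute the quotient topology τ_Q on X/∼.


X/∼ = {[μ=ν], [ξ=ρ]}; |τ_Q| = 2.

Equivalence classes: [μ=ν], [ξ=ρ].
Quotient map π: X → X/∼ sends μ ↦ [μ=ν], ν ↦ [μ=ν], ξ ↦ [ξ=ρ], ρ ↦ [ξ=ρ].
For each subset V ⊆ X/∼, compute π^{-1}(V) ⊆ X and check whether π^{-1}(V) ∈ τ. V is open in τ_Q iff π^{-1}(V) ∈ τ.
  V = {}: π^{-1}(V) = ∅ ∈ τ ✓.
  V = {[μ=ν]}: π^{-1}(V) = {μ, ν} ∉ τ ✗.
  V = {[ξ=ρ]}: π^{-1}(V) = {ξ, ρ} ∉ τ ✗.
  V = {[μ=ν], [ξ=ρ]}: π^{-1}(V) = {μ, ν, ξ, ρ} ∈ τ ✓.
Open sets in the quotient: τ_Q = {{}, {[μ=ν], [ξ=ρ]}} (2 elements).


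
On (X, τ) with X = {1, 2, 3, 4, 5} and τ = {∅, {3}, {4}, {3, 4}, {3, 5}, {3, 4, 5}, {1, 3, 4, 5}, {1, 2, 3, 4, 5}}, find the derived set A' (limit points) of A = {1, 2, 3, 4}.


A' = {1, 2, 5}

For each x ∈ X, list the open sets U ∈ τ with x ∈ U, then check whether U ∩ (A ∖ {x}) ≠ ∅ for every such U.
  x = 1: opens ∋ x are {1, 3, 4, 5}, {1, 2, 3, 4, 5}; each meets A ∖ {1}, so x IS a limit point.
  x = 2: opens ∋ x are {1, 2, 3, 4, 5}; each meets A ∖ {2}, so x IS a limit point.
  x = 3: open {3} ∋ x has {3} ∩ (A ∖ {3}) = ∅, so x is NOT a limit point.
  x = 4: open {4} ∋ x has {4} ∩ (A ∖ {4}) = ∅, so x is NOT a limit point.
  x = 5: opens ∋ x are {3, 5}, {3, 4, 5}, {1, 3, 4, 5}, {1, 2, 3, 4, 5}; each meets A ∖ {5}, so x IS a limit point.
Collecting: A' = {1, 2, 5}.


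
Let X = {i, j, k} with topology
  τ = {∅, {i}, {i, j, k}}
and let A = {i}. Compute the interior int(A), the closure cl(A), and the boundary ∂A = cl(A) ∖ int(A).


int(A) = {i}, cl(A) = {i, j, k}, ∂A = {j, k}.

Closed sets in (X, τ) are complements of opens:
  closed(X, τ) = {∅, {j, k}, {i, j, k}}.
int(A) = ⋃ {U ∈ τ : U ⊆ A}. Opens contained in A: ∅, {i}.
Taking the union of these: int(A) = {i}.
cl(A) = ⋂ {C closed : A ⊆ C}. Closed sets containing A: {i, j, k}.
Intersecting these: cl(A) = {i, j, k}.
∂A = cl(A) ∖ int(A) = {i, j, k} ∖ {i} = {j, k}.


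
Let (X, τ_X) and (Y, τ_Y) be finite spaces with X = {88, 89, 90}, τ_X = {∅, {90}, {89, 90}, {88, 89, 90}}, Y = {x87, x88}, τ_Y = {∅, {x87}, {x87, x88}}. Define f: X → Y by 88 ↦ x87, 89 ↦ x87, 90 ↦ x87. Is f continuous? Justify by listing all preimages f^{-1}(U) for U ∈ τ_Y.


f IS continuous.

Compute f^{-1}(U) for each U ∈ τ_Y:
  U = ∅: f^{-1}(U) = ∅ ∈ τ_X ✓.
  U = {x87}: f^{-1}(U) = {88, 89, 90} ∈ τ_X ✓.
  U = {x87, x88}: f^{-1}(U) = {88, 89, 90} ∈ τ_X ✓.
Every preimage lies in τ_X, so f IS continuous.


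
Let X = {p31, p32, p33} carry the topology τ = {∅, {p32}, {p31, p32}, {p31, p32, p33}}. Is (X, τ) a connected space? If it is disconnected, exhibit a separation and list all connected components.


(X, τ) is connected.

Find clopen sets (U ∈ τ with X ∖ U ∈ τ):
  U = ∅, X ∖ U = {p31, p32, p33} — both open, so U is clopen.
  U = {p31, p32, p33}, X ∖ U = ∅ — both open, so U is clopen.
Only trivial clopens (∅ and X) exist, so (X, τ) is connected.
Compute connected components by grouping points that agree on all clopens:
  component: {p31, p32, p33}


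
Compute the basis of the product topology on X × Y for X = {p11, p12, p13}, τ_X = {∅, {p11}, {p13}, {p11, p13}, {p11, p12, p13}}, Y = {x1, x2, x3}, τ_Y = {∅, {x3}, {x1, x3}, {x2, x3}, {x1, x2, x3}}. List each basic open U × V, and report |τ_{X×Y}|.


Basis B = {∅ × ∅, {p11} × {x3}, {p13} × {x3}, {p11} × {x1, x3}, {p11} × {x2, x3}, {p11, p13} × {x3}, {p13} × {x1, x3}, {p13} × {x2, x3}, {p11} × {x1, x2, x3}, {p11, p12, p13} × {x3}, {p13} × {x1, x2, x3}, {p11, p13} × {x1, x3}, {p11, p13} × {x2, x3}, {p11, p13} × {x1, x2, x3}, {p11, p12, p13} × {x1, x3}, {p11, p12, p13} × {x2, x3}, {p11, p12, p13} × {x1, x2, x3}}; |τ_{X×Y}| = 50.

Enumerate products U × V with U ∈ τ_X, V ∈ τ_Y (deduplicated):
  ∅ × ∅ = {} (∅)
  {p11} × {x3} = {(p11,x3)}
  {p13} × {x3} = {(p13,x3)}
  {p11} × {x1, x3} = {(p11,x1), (p11,x3)}
  {p11} × {x2, x3} = {(p11,x2), (p11,x3)}
  {p11, p13} × {x3} = {(p11,x3), (p13,x3)}
  {p13} × {x1, x3} = {(p13,x1), (p13,x3)}
  {p13} × {x2, x3} = {(p13,x2), (p13,x3)}
  {p11} × {x1, x2, x3} = {(p11,x1), (p11,x2), (p11,x3)}
  {p11, p12, p13} × {x3} = {(p11,x3), (p12,x3), (p13,x3)}
  {p13} × {x1, x2, x3} = {(p13,x1), (p13,x2), (p13,x3)}
  {p11, p13} × {x1, x3} = {(p11,x1), (p11,x3), (p13,x1), (p13,x3)}
  {p11, p13} × {x2, x3} = {(p11,x2), (p11,x3), (p13,x2), (p13,x3)}
  {p11, p13} × {x1, x2, x3} = {(p11,x1), (p11,x2), (p11,x3), (p13,x1), (p13,x2), (p13,x3)}
  {p11, p12, p13} × {x1, x3} = {(p11,x1), (p11,x3), (p12,x1), (p12,x3), (p13,x1), (p13,x3)}
  {p11, p12, p13} × {x2, x3} = {(p11,x2), (p11,x3), (p12,x2), (p12,x3), (p13,x2), (p13,x3)}
  {p11, p12, p13} × {x1, x2, x3} = {(p11,x1), (p11,x2), (p11,x3), (p12,x1), (p12,x2), (p12,x3), (p13,x1), (p13,x2), (p13,x3)}
These 17 distinct sets form the basis B.
Close under arbitrary unions to get τ_{X×Y}; counting gives |τ_{X×Y}| = 50.


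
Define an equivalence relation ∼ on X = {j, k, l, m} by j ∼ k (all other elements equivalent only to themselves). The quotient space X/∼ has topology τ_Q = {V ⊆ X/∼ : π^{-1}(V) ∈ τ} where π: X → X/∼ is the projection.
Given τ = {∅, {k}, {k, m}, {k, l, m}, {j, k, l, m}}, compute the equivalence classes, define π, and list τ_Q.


X/∼ = {[j=k], [l], [m]}; |τ_Q| = 2.

Equivalence classes: [j=k], [l], [m].
Quotient map π: X → X/∼ sends j ↦ [j=k], k ↦ [j=k], l ↦ [l], m ↦ [m].
For each subset V ⊆ X/∼, compute π^{-1}(V) ⊆ X and check whether π^{-1}(V) ∈ τ. V is open in τ_Q iff π^{-1}(V) ∈ τ.
  V = {}: π^{-1}(V) = ∅ ∈ τ ✓.
  V = {[j=k]}: π^{-1}(V) = {j, k} ∉ τ ✗.
  V = {[l]}: π^{-1}(V) = {l} ∉ τ ✗.
  V = {[j=k], [l]}: π^{-1}(V) = {j, k, l} ∉ τ ✗.
  V = {[m]}: π^{-1}(V) = {m} ∉ τ ✗.
  V = {[j=k], [m]}: π^{-1}(V) = {j, k, m} ∉ τ ✗.
  V = {[l], [m]}: π^{-1}(V) = {l, m} ∉ τ ✗.
  V = {[j=k], [l], [m]}: π^{-1}(V) = {j, k, l, m} ∈ τ ✓.
Open sets in the quotient: τ_Q = {{}, {[j=k], [l], [m]}} (2 elements).


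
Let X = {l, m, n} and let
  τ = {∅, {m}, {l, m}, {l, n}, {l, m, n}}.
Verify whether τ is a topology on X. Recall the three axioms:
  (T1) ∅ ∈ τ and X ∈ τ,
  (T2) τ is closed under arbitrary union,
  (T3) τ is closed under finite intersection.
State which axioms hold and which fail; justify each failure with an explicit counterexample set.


τ is NOT a topology on X.

Axiom (T1): ∅ ∈ τ? Yes; X ∈ τ? Yes.
Axiom (T2/T3): check pairwise unions and intersections of members of τ.
Counterexample for (T3): {l, m} ∩ {l, n} = {l} ∉ τ. Therefore τ is NOT a topology.


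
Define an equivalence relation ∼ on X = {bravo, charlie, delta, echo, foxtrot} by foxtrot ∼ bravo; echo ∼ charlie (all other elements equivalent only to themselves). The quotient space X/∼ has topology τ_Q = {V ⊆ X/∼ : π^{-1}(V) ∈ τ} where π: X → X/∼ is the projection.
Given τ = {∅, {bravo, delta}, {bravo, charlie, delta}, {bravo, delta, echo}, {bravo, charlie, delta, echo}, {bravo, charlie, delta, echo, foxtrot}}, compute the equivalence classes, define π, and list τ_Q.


X/∼ = {[bravo=foxtrot], [charlie=echo], [delta]}; |τ_Q| = 2.

Equivalence classes: [bravo=foxtrot], [charlie=echo], [delta].
Quotient map π: X → X/∼ sends bravo ↦ [bravo=foxtrot], charlie ↦ [charlie=echo], delta ↦ [delta], echo ↦ [charlie=echo], foxtrot ↦ [bravo=foxtrot].
For each subset V ⊆ X/∼, compute π^{-1}(V) ⊆ X and check whether π^{-1}(V) ∈ τ. V is open in τ_Q iff π^{-1}(V) ∈ τ.
  V = {}: π^{-1}(V) = ∅ ∈ τ ✓.
  V = {[bravo=foxtrot]}: π^{-1}(V) = {bravo, foxtrot} ∉ τ ✗.
  V = {[charlie=echo]}: π^{-1}(V) = {charlie, echo} ∉ τ ✗.
  V = {[bravo=foxtrot], [charlie=echo]}: π^{-1}(V) = {bravo, charlie, echo, foxtrot} ∉ τ ✗.
  V = {[delta]}: π^{-1}(V) = {delta} ∉ τ ✗.
  V = {[bravo=foxtrot], [delta]}: π^{-1}(V) = {bravo, delta, foxtrot} ∉ τ ✗.
  V = {[charlie=echo], [delta]}: π^{-1}(V) = {charlie, delta, echo} ∉ τ ✗.
  V = {[bravo=foxtrot], [charlie=echo], [delta]}: π^{-1}(V) = {bravo, charlie, delta, echo, foxtrot} ∈ τ ✓.
Open sets in the quotient: τ_Q = {{}, {[bravo=foxtrot], [charlie=echo], [delta]}} (2 elements).


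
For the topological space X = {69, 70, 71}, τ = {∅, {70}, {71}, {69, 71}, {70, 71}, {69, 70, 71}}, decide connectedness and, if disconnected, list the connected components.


(X, τ) is disconnected; components = [{70}, {69, 71}].

Find clopen sets (U ∈ τ with X ∖ U ∈ τ):
  U = ∅, X ∖ U = {69, 70, 71} — both open, so U is clopen.
  U = {70}, X ∖ U = {69, 71} — both open, so U is clopen.
  U = {69, 71}, X ∖ U = {70} — both open, so U is clopen.
  U = {69, 70, 71}, X ∖ U = ∅ — both open, so U is clopen.
Nontrivial clopen(s) exist: e.g. {70}. So (X, τ) is disconnected.
Compute connected components by grouping points that agree on all clopens:
  component: {70}
  component: {69, 71}


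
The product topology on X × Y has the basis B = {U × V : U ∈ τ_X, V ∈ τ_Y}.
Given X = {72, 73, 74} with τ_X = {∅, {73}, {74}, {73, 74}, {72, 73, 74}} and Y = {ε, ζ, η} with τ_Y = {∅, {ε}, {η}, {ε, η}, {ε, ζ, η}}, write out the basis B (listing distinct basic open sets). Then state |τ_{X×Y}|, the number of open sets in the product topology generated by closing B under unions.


Basis B = {∅ × ∅, {73} × {ε}, {73} × {η}, {74} × {ε}, {74} × {η}, {73} × {ε, η}, {73, 74} × {ε}, {73, 74} × {η}, {74} × {ε, η}, {72, 73, 74} × {ε}, {72, 73, 74} × {η}, {73} × {ε, ζ, η}, {74} × {ε, ζ, η}, {73, 74} × {ε, η}, {72, 73, 74} × {ε, η}, {73, 74} × {ε, ζ, η}, {72, 73, 74} × {ε, ζ, η}}; |τ_{X×Y}| = 48.

Enumerate products U × V with U ∈ τ_X, V ∈ τ_Y (deduplicated):
  ∅ × ∅ = {} (∅)
  {73} × {ε} = {(73,ε)}
  {73} × {η} = {(73,η)}
  {74} × {ε} = {(74,ε)}
  {74} × {η} = {(74,η)}
  {73} × {ε, η} = {(73,ε), (73,η)}
  {73, 74} × {ε} = {(73,ε), (74,ε)}
  {73, 74} × {η} = {(73,η), (74,η)}
  {74} × {ε, η} = {(74,ε), (74,η)}
  {72, 73, 74} × {ε} = {(72,ε), (73,ε), (74,ε)}
  {72, 73, 74} × {η} = {(72,η), (73,η), (74,η)}
  {73} × {ε, ζ, η} = {(73,ε), (73,ζ), (73,η)}
  {74} × {ε, ζ, η} = {(74,ε), (74,ζ), (74,η)}
  {73, 74} × {ε, η} = {(73,ε), (73,η), (74,ε), (74,η)}
  {72, 73, 74} × {ε, η} = {(72,ε), (72,η), (73,ε), (73,η), (74,ε), (74,η)}
  {73, 74} × {ε, ζ, η} = {(73,ε), (73,ζ), (73,η), (74,ε), (74,ζ), (74,η)}
  {72, 73, 74} × {ε, ζ, η} = {(72,ε), (72,ζ), (72,η), (73,ε), (73,ζ), (73,η), (74,ε), (74,ζ), (74,η)}
These 17 distinct sets form the basis B.
Close under arbitrary unions to get τ_{X×Y}; counting gives |τ_{X×Y}| = 48.


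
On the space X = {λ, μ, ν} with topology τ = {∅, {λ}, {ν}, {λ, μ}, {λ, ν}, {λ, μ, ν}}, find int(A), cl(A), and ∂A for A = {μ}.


int(A) = ∅, cl(A) = {μ}, ∂A = {μ}.

Closed sets in (X, τ) are complements of opens:
  closed(X, τ) = {∅, {μ}, {ν}, {λ, μ}, {μ, ν}, {λ, μ, ν}}.
int(A) = ⋃ {U ∈ τ : U ⊆ A}. Opens contained in A: ∅.
Taking the union of these: int(A) = ∅.
cl(A) = ⋂ {C closed : A ⊆ C}. Closed sets containing A: {μ}, {λ, μ}, {μ, ν}, {λ, μ, ν}.
Intersecting these: cl(A) = {μ}.
∂A = cl(A) ∖ int(A) = {μ} ∖ ∅ = {μ}.


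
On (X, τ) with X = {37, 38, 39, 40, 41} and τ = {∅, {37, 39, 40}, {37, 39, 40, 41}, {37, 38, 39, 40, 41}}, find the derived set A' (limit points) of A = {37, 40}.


A' = {37, 38, 39, 40, 41}

For each x ∈ X, list the open sets U ∈ τ with x ∈ U, then check whether U ∩ (A ∖ {x}) ≠ ∅ for every such U.
  x = 37: opens ∋ x are {37, 39, 40}, {37, 39, 40, 41}, {37, 38, 39, 40, 41}; each meets A ∖ {37}, so x IS a limit point.
  x = 38: opens ∋ x are {37, 38, 39, 40, 41}; each meets A ∖ {38}, so x IS a limit point.
  x = 39: opens ∋ x are {37, 39, 40}, {37, 39, 40, 41}, {37, 38, 39, 40, 41}; each meets A ∖ {39}, so x IS a limit point.
  x = 40: opens ∋ x are {37, 39, 40}, {37, 39, 40, 41}, {37, 38, 39, 40, 41}; each meets A ∖ {40}, so x IS a limit point.
  x = 41: opens ∋ x are {37, 39, 40, 41}, {37, 38, 39, 40, 41}; each meets A ∖ {41}, so x IS a limit point.
Collecting: A' = {37, 38, 39, 40, 41}.


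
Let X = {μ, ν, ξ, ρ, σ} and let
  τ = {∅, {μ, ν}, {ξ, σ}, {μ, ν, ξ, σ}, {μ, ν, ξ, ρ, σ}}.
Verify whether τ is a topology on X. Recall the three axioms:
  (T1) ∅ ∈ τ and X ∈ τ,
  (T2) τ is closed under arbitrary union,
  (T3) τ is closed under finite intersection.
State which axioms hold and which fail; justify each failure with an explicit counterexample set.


τ IS a topology on X.

Axiom (T1): ∅ ∈ τ? Yes; X ∈ τ? Yes.
Axiom (T2/T3): check pairwise unions and intersections of members of τ.
All pairwise intersections and unions checked — each lies in τ. Therefore τ satisfies (T1), (T2), (T3): it IS a topology on X.


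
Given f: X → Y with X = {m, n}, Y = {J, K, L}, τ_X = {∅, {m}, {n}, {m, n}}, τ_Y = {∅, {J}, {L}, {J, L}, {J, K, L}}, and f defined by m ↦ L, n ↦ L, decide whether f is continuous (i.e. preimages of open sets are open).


f IS continuous.

Compute f^{-1}(U) for each U ∈ τ_Y:
  U = ∅: f^{-1}(U) = ∅ ∈ τ_X ✓.
  U = {J}: f^{-1}(U) = ∅ ∈ τ_X ✓.
  U = {L}: f^{-1}(U) = {m, n} ∈ τ_X ✓.
  U = {J, L}: f^{-1}(U) = {m, n} ∈ τ_X ✓.
  U = {J, K, L}: f^{-1}(U) = {m, n} ∈ τ_X ✓.
Every preimage lies in τ_X, so f IS continuous.


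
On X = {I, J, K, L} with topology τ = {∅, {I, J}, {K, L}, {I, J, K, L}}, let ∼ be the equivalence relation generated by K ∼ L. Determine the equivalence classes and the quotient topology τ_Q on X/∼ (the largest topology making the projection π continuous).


X/∼ = {[I], [J], [K=L]}; |τ_Q| = 4.

Equivalence classes: [I], [J], [K=L].
Quotient map π: X → X/∼ sends I ↦ [I], J ↦ [J], K ↦ [K=L], L ↦ [K=L].
For each subset V ⊆ X/∼, compute π^{-1}(V) ⊆ X and check whether π^{-1}(V) ∈ τ. V is open in τ_Q iff π^{-1}(V) ∈ τ.
  V = {}: π^{-1}(V) = ∅ ∈ τ ✓.
  V = {[I]}: π^{-1}(V) = {I} ∉ τ ✗.
  V = {[J]}: π^{-1}(V) = {J} ∉ τ ✗.
  V = {[I], [J]}: π^{-1}(V) = {I, J} ∈ τ ✓.
  V = {[K=L]}: π^{-1}(V) = {K, L} ∈ τ ✓.
  V = {[I], [K=L]}: π^{-1}(V) = {I, K, L} ∉ τ ✗.
  V = {[J], [K=L]}: π^{-1}(V) = {J, K, L} ∉ τ ✗.
  V = {[I], [J], [K=L]}: π^{-1}(V) = {I, J, K, L} ∈ τ ✓.
Open sets in the quotient: τ_Q = {{}, {[I], [J]}, {[K=L]}, {[I], [J], [K=L]}} (4 elements).


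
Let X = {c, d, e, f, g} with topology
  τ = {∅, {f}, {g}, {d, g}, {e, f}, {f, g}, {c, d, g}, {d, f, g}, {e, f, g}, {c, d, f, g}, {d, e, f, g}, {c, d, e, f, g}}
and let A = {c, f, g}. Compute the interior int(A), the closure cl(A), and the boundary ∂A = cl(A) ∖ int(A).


int(A) = {f, g}, cl(A) = {c, d, e, f, g}, ∂A = {c, d, e}.

Closed sets in (X, τ) are complements of opens:
  closed(X, τ) = {∅, {c}, {e}, {c, d}, {c, e}, {e, f}, {c, d, e}, {c, d, g}, {c, e, f}, {c, d, e, f}, {c, d, e, g}, {c, d, e, f, g}}.
int(A) = ⋃ {U ∈ τ : U ⊆ A}. Opens contained in A: ∅, {f}, {g}, {f, g}.
Taking the union of these: int(A) = {f, g}.
cl(A) = ⋂ {C closed : A ⊆ C}. Closed sets containing A: {c, d, e, f, g}.
Intersecting these: cl(A) = {c, d, e, f, g}.
∂A = cl(A) ∖ int(A) = {c, d, e, f, g} ∖ {f, g} = {c, d, e}.


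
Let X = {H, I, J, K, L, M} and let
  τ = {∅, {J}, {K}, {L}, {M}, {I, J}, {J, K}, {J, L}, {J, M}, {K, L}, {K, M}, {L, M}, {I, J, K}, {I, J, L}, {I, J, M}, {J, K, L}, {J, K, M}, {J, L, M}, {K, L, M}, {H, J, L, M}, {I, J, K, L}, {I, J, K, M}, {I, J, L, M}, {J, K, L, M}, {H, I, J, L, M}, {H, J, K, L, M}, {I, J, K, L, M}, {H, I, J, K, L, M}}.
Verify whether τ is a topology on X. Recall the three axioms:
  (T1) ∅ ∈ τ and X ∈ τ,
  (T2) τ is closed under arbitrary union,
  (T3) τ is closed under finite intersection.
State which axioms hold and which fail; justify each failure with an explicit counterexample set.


τ IS a topology on X.

Axiom (T1): ∅ ∈ τ? Yes; X ∈ τ? Yes.
Axiom (T2/T3): check pairwise unions and intersections of members of τ.
All pairwise intersections and unions checked — each lies in τ. Therefore τ satisfies (T1), (T2), (T3): it IS a topology on X.


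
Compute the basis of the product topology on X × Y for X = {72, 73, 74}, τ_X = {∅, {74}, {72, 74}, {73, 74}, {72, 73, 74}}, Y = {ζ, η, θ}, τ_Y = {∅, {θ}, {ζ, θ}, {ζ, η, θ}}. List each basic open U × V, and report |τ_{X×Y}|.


Basis B = {∅ × ∅, {74} × {θ}, {72, 74} × {θ}, {73, 74} × {θ}, {74} × {ζ, θ}, {72, 73, 74} × {θ}, {74} × {ζ, η, θ}, {72, 74} × {ζ, θ}, {73, 74} × {ζ, θ}, {72, 74} × {ζ, η, θ}, {72, 73, 74} × {ζ, θ}, {73, 74} × {ζ, η, θ}, {72, 73, 74} × {ζ, η, θ}}; |τ_{X×Y}| = 30.

Enumerate products U × V with U ∈ τ_X, V ∈ τ_Y (deduplicated):
  ∅ × ∅ = {} (∅)
  {74} × {θ} = {(74,θ)}
  {72, 74} × {θ} = {(72,θ), (74,θ)}
  {73, 74} × {θ} = {(73,θ), (74,θ)}
  {74} × {ζ, θ} = {(74,ζ), (74,θ)}
  {72, 73, 74} × {θ} = {(72,θ), (73,θ), (74,θ)}
  {74} × {ζ, η, θ} = {(74,ζ), (74,η), (74,θ)}
  {72, 74} × {ζ, θ} = {(72,ζ), (72,θ), (74,ζ), (74,θ)}
  {73, 74} × {ζ, θ} = {(73,ζ), (73,θ), (74,ζ), (74,θ)}
  {72, 74} × {ζ, η, θ} = {(72,ζ), (72,η), (72,θ), (74,ζ), (74,η), (74,θ)}
  {72, 73, 74} × {ζ, θ} = {(72,ζ), (72,θ), (73,ζ), (73,θ), (74,ζ), (74,θ)}
  {73, 74} × {ζ, η, θ} = {(73,ζ), (73,η), (73,θ), (74,ζ), (74,η), (74,θ)}
  {72, 73, 74} × {ζ, η, θ} = {(72,ζ), (72,η), (72,θ), (73,ζ), (73,η), (73,θ), (74,ζ), (74,η), (74,θ)}
These 13 distinct sets form the basis B.
Close under arbitrary unions to get τ_{X×Y}; counting gives |τ_{X×Y}| = 30.


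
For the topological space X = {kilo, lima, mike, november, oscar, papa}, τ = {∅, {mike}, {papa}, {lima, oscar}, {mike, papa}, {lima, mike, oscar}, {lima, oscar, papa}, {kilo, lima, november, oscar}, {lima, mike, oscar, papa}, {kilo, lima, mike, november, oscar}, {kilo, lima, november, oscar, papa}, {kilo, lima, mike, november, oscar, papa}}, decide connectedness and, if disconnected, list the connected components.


(X, τ) is disconnected; components = [{mike}, {papa}, {kilo, lima, november, oscar}].

Find clopen sets (U ∈ τ with X ∖ U ∈ τ):
  U = ∅, X ∖ U = {kilo, lima, mike, november, oscar, papa} — both open, so U is clopen.
  U = {mike}, X ∖ U = {kilo, lima, november, oscar, papa} — both open, so U is clopen.
  U = {papa}, X ∖ U = {kilo, lima, mike, november, oscar} — both open, so U is clopen.
  U = {mike, papa}, X ∖ U = {kilo, lima, november, oscar} — both open, so U is clopen.
  U = {kilo, lima, november, oscar}, X ∖ U = {mike, papa} — both open, so U is clopen.
  U = {kilo, lima, mike, november, oscar}, X ∖ U = {papa} — both open, so U is clopen.
  U = {kilo, lima, november, oscar, papa}, X ∖ U = {mike} — both open, so U is clopen.
  U = {kilo, lima, mike, november, oscar, papa}, X ∖ U = ∅ — both open, so U is clopen.
Nontrivial clopen(s) exist: e.g. {kilo, lima, november, oscar, papa}. So (X, τ) is disconnected.
Compute connected components by grouping points that agree on all clopens:
  component: {mike}
  component: {papa}
  component: {kilo, lima, november, oscar}


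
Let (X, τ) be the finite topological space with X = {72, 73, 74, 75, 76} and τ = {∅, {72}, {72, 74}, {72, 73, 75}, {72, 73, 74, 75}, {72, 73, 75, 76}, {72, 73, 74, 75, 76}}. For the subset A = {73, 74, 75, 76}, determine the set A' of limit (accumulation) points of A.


A' = {73, 75, 76}

For each x ∈ X, list the open sets U ∈ τ with x ∈ U, then check whether U ∩ (A ∖ {x}) ≠ ∅ for every such U.
  x = 72: open {72} ∋ x has {72} ∩ (A ∖ {72}) = ∅, so x is NOT a limit point.
  x = 73: opens ∋ x are {72, 73, 75}, {72, 73, 74, 75}, {72, 73, 75, 76}, {72, 73, 74, 75, 76}; each meets A ∖ {73}, so x IS a limit point.
  x = 74: open {72, 74} ∋ x has {72, 74} ∩ (A ∖ {74}) = ∅, so x is NOT a limit point.
  x = 75: opens ∋ x are {72, 73, 75}, {72, 73, 74, 75}, {72, 73, 75, 76}, {72, 73, 74, 75, 76}; each meets A ∖ {75}, so x IS a limit point.
  x = 76: opens ∋ x are {72, 73, 75, 76}, {72, 73, 74, 75, 76}; each meets A ∖ {76}, so x IS a limit point.
Collecting: A' = {73, 75, 76}.


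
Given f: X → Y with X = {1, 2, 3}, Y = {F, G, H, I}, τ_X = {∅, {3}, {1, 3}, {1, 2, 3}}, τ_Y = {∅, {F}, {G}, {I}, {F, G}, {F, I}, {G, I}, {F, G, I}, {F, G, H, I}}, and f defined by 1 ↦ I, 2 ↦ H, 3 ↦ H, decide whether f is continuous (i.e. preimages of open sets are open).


f is NOT continuous.

Compute f^{-1}(U) for each U ∈ τ_Y:
  U = ∅: f^{-1}(U) = ∅ ∈ τ_X ✓.
  U = {F}: f^{-1}(U) = ∅ ∈ τ_X ✓.
  U = {G}: f^{-1}(U) = ∅ ∈ τ_X ✓.
  U = {I}: f^{-1}(U) = {1} ∉ τ_X ✗.
  U = {F, G}: f^{-1}(U) = ∅ ∈ τ_X ✓.
  U = {F, I}: f^{-1}(U) = {1} ∉ τ_X ✗.
  U = {G, I}: f^{-1}(U) = {1} ∉ τ_X ✗.
  U = {F, G, I}: f^{-1}(U) = {1} ∉ τ_X ✗.
  U = {F, G, H, I}: f^{-1}(U) = {1, 2, 3} ∈ τ_X ✓.
Found U = {I} with f^{-1}(U) = {1} not in τ_X. Therefore f is NOT continuous.


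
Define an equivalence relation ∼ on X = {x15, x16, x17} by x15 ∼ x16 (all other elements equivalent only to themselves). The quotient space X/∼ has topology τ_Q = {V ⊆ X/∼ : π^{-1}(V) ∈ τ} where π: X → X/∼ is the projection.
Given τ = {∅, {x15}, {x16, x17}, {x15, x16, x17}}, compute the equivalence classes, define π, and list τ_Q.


X/∼ = {[x15=x16], [x17]}; |τ_Q| = 2.

Equivalence classes: [x15=x16], [x17].
Quotient map π: X → X/∼ sends x15 ↦ [x15=x16], x16 ↦ [x15=x16], x17 ↦ [x17].
For each subset V ⊆ X/∼, compute π^{-1}(V) ⊆ X and check whether π^{-1}(V) ∈ τ. V is open in τ_Q iff π^{-1}(V) ∈ τ.
  V = {}: π^{-1}(V) = ∅ ∈ τ ✓.
  V = {[x15=x16]}: π^{-1}(V) = {x15, x16} ∉ τ ✗.
  V = {[x17]}: π^{-1}(V) = {x17} ∉ τ ✗.
  V = {[x15=x16], [x17]}: π^{-1}(V) = {x15, x16, x17} ∈ τ ✓.
Open sets in the quotient: τ_Q = {{}, {[x15=x16], [x17]}} (2 elements).


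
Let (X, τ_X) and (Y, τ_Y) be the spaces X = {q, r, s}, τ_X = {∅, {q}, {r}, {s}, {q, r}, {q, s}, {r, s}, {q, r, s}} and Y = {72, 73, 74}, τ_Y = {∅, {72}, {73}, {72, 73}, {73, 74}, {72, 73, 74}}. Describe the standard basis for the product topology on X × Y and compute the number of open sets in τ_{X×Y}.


Basis B = {∅ × ∅, {q} × {72}, {q} × {73}, {r} × {72}, {r} × {73}, {s} × {72}, {s} × {73}, {q} × {72, 73}, {q, r} × {72}, {q, s} × {72}, {q} × {73, 74}, {q, r} × {73}, {q, s} × {73}, {r} × {72, 73}, {r, s} × {72}, {r} × {73, 74}, {r, s} × {73}, {s} × {72, 73}, {s} × {73, 74}, {q} × {72, 73, 74}, {q, r, s} × {72}, {q, r, s} × {73}, {r} × {72, 73, 74}, {s} × {72, 73, 74}, {q, r} × {72, 73}, {q, s} × {72, 73}, {q, r} × {73, 74}, {q, s} × {73, 74}, {r, s} × {72, 73}, {r, s} × {73, 74}, {q, r} × {72, 73, 74}, {q, s} × {72, 73, 74}, {q, r, s} × {72, 73}, {q, r, s} × {73, 74}, {r, s} × {72, 73, 74}, {q, r, s} × {72, 73, 74}}; |τ_{X×Y}| = 216.

Enumerate products U × V with U ∈ τ_X, V ∈ τ_Y (deduplicated):
  ∅ × ∅ = {} (∅)
  {q} × {72} = {(q,72)}
  {q} × {73} = {(q,73)}
  {r} × {72} = {(r,72)}
  {r} × {73} = {(r,73)}
  {s} × {72} = {(s,72)}
  {s} × {73} = {(s,73)}
  {q} × {72, 73} = {(q,72), (q,73)}
  {q, r} × {72} = {(q,72), (r,72)}
  {q, s} × {72} = {(q,72), (s,72)}
  {q} × {73, 74} = {(q,73), (q,74)}
  {q, r} × {73} = {(q,73), (r,73)}
  {q, s} × {73} = {(q,73), (s,73)}
  {r} × {72, 73} = {(r,72), (r,73)}
  {r, s} × {72} = {(r,72), (s,72)}
  {r} × {73, 74} = {(r,73), (r,74)}
  {r, s} × {73} = {(r,73), (s,73)}
  {s} × {72, 73} = {(s,72), (s,73)}
  {s} × {73, 74} = {(s,73), (s,74)}
  {q} × {72, 73, 74} = {(q,72), (q,73), (q,74)}
  {q, r, s} × {72} = {(q,72), (r,72), (s,72)}
  {q, r, s} × {73} = {(q,73), (r,73), (s,73)}
  {r} × {72, 73, 74} = {(r,72), (r,73), (r,74)}
  {s} × {72, 73, 74} = {(s,72), (s,73), (s,74)}
  {q, r} × {72, 73} = {(q,72), (q,73), (r,72), (r,73)}
  {q, s} × {72, 73} = {(q,72), (q,73), (s,72), (s,73)}
  {q, r} × {73, 74} = {(q,73), (q,74), (r,73), (r,74)}
  {q, s} × {73, 74} = {(q,73), (q,74), (s,73), (s,74)}
  {r, s} × {72, 73} = {(r,72), (r,73), (s,72), (s,73)}
  {r, s} × {73, 74} = {(r,73), (r,74), (s,73), (s,74)}
  {q, r} × {72, 73, 74} = {(q,72), (q,73), (q,74), (r,72), (r,73), (r,74)}
  {q, s} × {72, 73, 74} = {(q,72), (q,73), (q,74), (s,72), (s,73), (s,74)}
  {q, r, s} × {72, 73} = {(q,72), (q,73), (r,72), (r,73), (s,72), (s,73)}
  {q, r, s} × {73, 74} = {(q,73), (q,74), (r,73), (r,74), (s,73), (s,74)}
  {r, s} × {72, 73, 74} = {(r,72), (r,73), (r,74), (s,72), (s,73), (s,74)}
  {q, r, s} × {72, 73, 74} = {(q,72), (q,73), (q,74), (r,72), (r,73), (r,74), (s,72), (s,73), (s,74)}
These 36 distinct sets form the basis B.
Close under arbitrary unions to get τ_{X×Y}; counting gives |τ_{X×Y}| = 216.


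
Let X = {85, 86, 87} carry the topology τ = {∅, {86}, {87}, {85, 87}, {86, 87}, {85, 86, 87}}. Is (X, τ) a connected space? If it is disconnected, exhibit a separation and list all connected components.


(X, τ) is disconnected; components = [{86}, {85, 87}].

Find clopen sets (U ∈ τ with X ∖ U ∈ τ):
  U = ∅, X ∖ U = {85, 86, 87} — both open, so U is clopen.
  U = {86}, X ∖ U = {85, 87} — both open, so U is clopen.
  U = {85, 87}, X ∖ U = {86} — both open, so U is clopen.
  U = {85, 86, 87}, X ∖ U = ∅ — both open, so U is clopen.
Nontrivial clopen(s) exist: e.g. {86}. So (X, τ) is disconnected.
Compute connected components by grouping points that agree on all clopens:
  component: {86}
  component: {85, 87}


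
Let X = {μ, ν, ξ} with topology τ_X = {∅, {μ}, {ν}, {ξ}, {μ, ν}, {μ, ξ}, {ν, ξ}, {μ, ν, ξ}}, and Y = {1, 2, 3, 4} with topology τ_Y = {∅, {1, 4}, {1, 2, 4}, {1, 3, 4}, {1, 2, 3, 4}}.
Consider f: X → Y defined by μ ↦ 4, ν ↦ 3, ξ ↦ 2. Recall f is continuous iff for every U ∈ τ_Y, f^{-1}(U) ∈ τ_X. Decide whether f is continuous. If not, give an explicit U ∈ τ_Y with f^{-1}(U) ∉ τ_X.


f IS continuous.

Compute f^{-1}(U) for each U ∈ τ_Y:
  U = ∅: f^{-1}(U) = ∅ ∈ τ_X ✓.
  U = {1, 4}: f^{-1}(U) = {μ} ∈ τ_X ✓.
  U = {1, 2, 4}: f^{-1}(U) = {μ, ξ} ∈ τ_X ✓.
  U = {1, 3, 4}: f^{-1}(U) = {μ, ν} ∈ τ_X ✓.
  U = {1, 2, 3, 4}: f^{-1}(U) = {μ, ν, ξ} ∈ τ_X ✓.
Every preimage lies in τ_X, so f IS continuous.


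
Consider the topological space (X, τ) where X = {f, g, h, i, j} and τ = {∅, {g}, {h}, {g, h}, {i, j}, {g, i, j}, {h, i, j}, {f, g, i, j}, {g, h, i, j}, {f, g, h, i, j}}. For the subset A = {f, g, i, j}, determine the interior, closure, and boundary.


int(A) = {f, g, i, j}, cl(A) = {f, g, i, j}, ∂A = ∅.

Closed sets in (X, τ) are complements of opens:
  closed(X, τ) = {∅, {f}, {h}, {f, g}, {f, h}, {f, g, h}, {f, i, j}, {f, g, i, j}, {f, h, i, j}, {f, g, h, i, j}}.
int(A) = ⋃ {U ∈ τ : U ⊆ A}. Opens contained in A: ∅, {g}, {i, j}, {g, i, j}, {f, g, i, j}.
Taking the union of these: int(A) = {f, g, i, j}.
cl(A) = ⋂ {C closed : A ⊆ C}. Closed sets containing A: {f, g, i, j}, {f, g, h, i, j}.
Intersecting these: cl(A) = {f, g, i, j}.
∂A = cl(A) ∖ int(A) = {f, g, i, j} ∖ {f, g, i, j} = ∅.


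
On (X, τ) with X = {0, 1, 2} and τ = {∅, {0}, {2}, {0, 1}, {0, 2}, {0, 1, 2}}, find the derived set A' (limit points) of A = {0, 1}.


A' = {1}

For each x ∈ X, list the open sets U ∈ τ with x ∈ U, then check whether U ∩ (A ∖ {x}) ≠ ∅ for every such U.
  x = 0: open {0} ∋ x has {0} ∩ (A ∖ {0}) = ∅, so x is NOT a limit point.
  x = 1: opens ∋ x are {0, 1}, {0, 1, 2}; each meets A ∖ {1}, so x IS a limit point.
  x = 2: open {2} ∋ x has {2} ∩ (A ∖ {2}) = ∅, so x is NOT a limit point.
Collecting: A' = {1}.


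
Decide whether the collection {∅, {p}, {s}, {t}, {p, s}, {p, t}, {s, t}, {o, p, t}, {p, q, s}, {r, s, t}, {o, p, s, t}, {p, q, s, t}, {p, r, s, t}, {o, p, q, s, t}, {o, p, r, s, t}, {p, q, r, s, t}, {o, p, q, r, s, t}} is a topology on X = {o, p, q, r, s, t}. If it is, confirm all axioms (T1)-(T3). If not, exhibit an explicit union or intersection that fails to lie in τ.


τ is NOT a topology on X.

Axiom (T1): ∅ ∈ τ? Yes; X ∈ τ? Yes.
Axiom (T2/T3): check pairwise unions and intersections of members of τ.
Counterexample for (T2): {p} ∪ {s, t} = {p, s, t} ∉ τ. Therefore τ is NOT a topology.


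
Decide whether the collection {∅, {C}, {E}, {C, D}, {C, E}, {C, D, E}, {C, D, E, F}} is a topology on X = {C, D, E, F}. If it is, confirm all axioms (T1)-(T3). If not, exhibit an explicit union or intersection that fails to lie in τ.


τ IS a topology on X.

Axiom (T1): ∅ ∈ τ? Yes; X ∈ τ? Yes.
Axiom (T2/T3): check pairwise unions and intersections of members of τ.
All pairwise intersections and unions checked — each lies in τ. Therefore τ satisfies (T1), (T2), (T3): it IS a topology on X.


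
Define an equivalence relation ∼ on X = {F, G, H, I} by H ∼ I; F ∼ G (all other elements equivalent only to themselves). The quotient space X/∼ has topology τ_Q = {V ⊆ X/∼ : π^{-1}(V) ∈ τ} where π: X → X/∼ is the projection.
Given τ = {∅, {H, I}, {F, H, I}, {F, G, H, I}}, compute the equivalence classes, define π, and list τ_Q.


X/∼ = {[F=G], [H=I]}; |τ_Q| = 3.

Equivalence classes: [F=G], [H=I].
Quotient map π: X → X/∼ sends F ↦ [F=G], G ↦ [F=G], H ↦ [H=I], I ↦ [H=I].
For each subset V ⊆ X/∼, compute π^{-1}(V) ⊆ X and check whether π^{-1}(V) ∈ τ. V is open in τ_Q iff π^{-1}(V) ∈ τ.
  V = {}: π^{-1}(V) = ∅ ∈ τ ✓.
  V = {[F=G]}: π^{-1}(V) = {F, G} ∉ τ ✗.
  V = {[H=I]}: π^{-1}(V) = {H, I} ∈ τ ✓.
  V = {[F=G], [H=I]}: π^{-1}(V) = {F, G, H, I} ∈ τ ✓.
Open sets in the quotient: τ_Q = {{}, {[H=I]}, {[F=G], [H=I]}} (3 elements).


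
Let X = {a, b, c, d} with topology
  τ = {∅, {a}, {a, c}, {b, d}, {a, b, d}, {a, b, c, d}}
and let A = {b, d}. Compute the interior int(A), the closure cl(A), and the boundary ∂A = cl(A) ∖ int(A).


int(A) = {b, d}, cl(A) = {b, d}, ∂A = ∅.

Closed sets in (X, τ) are complements of opens:
  closed(X, τ) = {∅, {c}, {a, c}, {b, d}, {b, c, d}, {a, b, c, d}}.
int(A) = ⋃ {U ∈ τ : U ⊆ A}. Opens contained in A: ∅, {b, d}.
Taking the union of these: int(A) = {b, d}.
cl(A) = ⋂ {C closed : A ⊆ C}. Closed sets containing A: {b, d}, {b, c, d}, {a, b, c, d}.
Intersecting these: cl(A) = {b, d}.
∂A = cl(A) ∖ int(A) = {b, d} ∖ {b, d} = ∅.
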